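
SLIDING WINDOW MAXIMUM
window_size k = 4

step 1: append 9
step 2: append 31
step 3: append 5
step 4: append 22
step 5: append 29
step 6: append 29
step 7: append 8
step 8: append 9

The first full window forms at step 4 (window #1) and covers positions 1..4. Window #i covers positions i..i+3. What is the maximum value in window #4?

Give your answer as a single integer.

step 1: append 9 -> window=[9] (not full yet)
step 2: append 31 -> window=[9, 31] (not full yet)
step 3: append 5 -> window=[9, 31, 5] (not full yet)
step 4: append 22 -> window=[9, 31, 5, 22] -> max=31
step 5: append 29 -> window=[31, 5, 22, 29] -> max=31
step 6: append 29 -> window=[5, 22, 29, 29] -> max=29
step 7: append 8 -> window=[22, 29, 29, 8] -> max=29
Window #4 max = 29

Answer: 29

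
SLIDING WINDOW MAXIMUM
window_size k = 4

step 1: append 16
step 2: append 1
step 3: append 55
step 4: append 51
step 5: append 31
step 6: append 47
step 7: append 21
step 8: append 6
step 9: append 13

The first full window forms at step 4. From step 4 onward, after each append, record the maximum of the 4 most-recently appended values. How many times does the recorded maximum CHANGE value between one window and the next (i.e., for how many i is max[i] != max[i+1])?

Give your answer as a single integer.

Answer: 2

Derivation:
step 1: append 16 -> window=[16] (not full yet)
step 2: append 1 -> window=[16, 1] (not full yet)
step 3: append 55 -> window=[16, 1, 55] (not full yet)
step 4: append 51 -> window=[16, 1, 55, 51] -> max=55
step 5: append 31 -> window=[1, 55, 51, 31] -> max=55
step 6: append 47 -> window=[55, 51, 31, 47] -> max=55
step 7: append 21 -> window=[51, 31, 47, 21] -> max=51
step 8: append 6 -> window=[31, 47, 21, 6] -> max=47
step 9: append 13 -> window=[47, 21, 6, 13] -> max=47
Recorded maximums: 55 55 55 51 47 47
Changes between consecutive maximums: 2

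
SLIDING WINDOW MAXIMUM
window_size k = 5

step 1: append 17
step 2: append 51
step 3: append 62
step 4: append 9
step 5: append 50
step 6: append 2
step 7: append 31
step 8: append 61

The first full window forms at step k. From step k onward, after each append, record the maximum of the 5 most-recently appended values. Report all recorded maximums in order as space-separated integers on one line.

Answer: 62 62 62 61

Derivation:
step 1: append 17 -> window=[17] (not full yet)
step 2: append 51 -> window=[17, 51] (not full yet)
step 3: append 62 -> window=[17, 51, 62] (not full yet)
step 4: append 9 -> window=[17, 51, 62, 9] (not full yet)
step 5: append 50 -> window=[17, 51, 62, 9, 50] -> max=62
step 6: append 2 -> window=[51, 62, 9, 50, 2] -> max=62
step 7: append 31 -> window=[62, 9, 50, 2, 31] -> max=62
step 8: append 61 -> window=[9, 50, 2, 31, 61] -> max=61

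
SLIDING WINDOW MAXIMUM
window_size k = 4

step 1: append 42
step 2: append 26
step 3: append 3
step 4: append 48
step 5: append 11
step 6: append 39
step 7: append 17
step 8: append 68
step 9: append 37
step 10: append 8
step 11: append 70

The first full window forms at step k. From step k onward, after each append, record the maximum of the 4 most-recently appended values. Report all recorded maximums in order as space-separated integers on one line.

step 1: append 42 -> window=[42] (not full yet)
step 2: append 26 -> window=[42, 26] (not full yet)
step 3: append 3 -> window=[42, 26, 3] (not full yet)
step 4: append 48 -> window=[42, 26, 3, 48] -> max=48
step 5: append 11 -> window=[26, 3, 48, 11] -> max=48
step 6: append 39 -> window=[3, 48, 11, 39] -> max=48
step 7: append 17 -> window=[48, 11, 39, 17] -> max=48
step 8: append 68 -> window=[11, 39, 17, 68] -> max=68
step 9: append 37 -> window=[39, 17, 68, 37] -> max=68
step 10: append 8 -> window=[17, 68, 37, 8] -> max=68
step 11: append 70 -> window=[68, 37, 8, 70] -> max=70

Answer: 48 48 48 48 68 68 68 70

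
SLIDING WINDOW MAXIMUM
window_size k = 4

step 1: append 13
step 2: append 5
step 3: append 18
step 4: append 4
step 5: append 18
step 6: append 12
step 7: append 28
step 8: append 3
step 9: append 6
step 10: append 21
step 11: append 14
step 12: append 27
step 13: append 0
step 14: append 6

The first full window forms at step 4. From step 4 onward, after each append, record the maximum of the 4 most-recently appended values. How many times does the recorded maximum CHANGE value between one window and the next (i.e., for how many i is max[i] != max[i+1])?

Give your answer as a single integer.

step 1: append 13 -> window=[13] (not full yet)
step 2: append 5 -> window=[13, 5] (not full yet)
step 3: append 18 -> window=[13, 5, 18] (not full yet)
step 4: append 4 -> window=[13, 5, 18, 4] -> max=18
step 5: append 18 -> window=[5, 18, 4, 18] -> max=18
step 6: append 12 -> window=[18, 4, 18, 12] -> max=18
step 7: append 28 -> window=[4, 18, 12, 28] -> max=28
step 8: append 3 -> window=[18, 12, 28, 3] -> max=28
step 9: append 6 -> window=[12, 28, 3, 6] -> max=28
step 10: append 21 -> window=[28, 3, 6, 21] -> max=28
step 11: append 14 -> window=[3, 6, 21, 14] -> max=21
step 12: append 27 -> window=[6, 21, 14, 27] -> max=27
step 13: append 0 -> window=[21, 14, 27, 0] -> max=27
step 14: append 6 -> window=[14, 27, 0, 6] -> max=27
Recorded maximums: 18 18 18 28 28 28 28 21 27 27 27
Changes between consecutive maximums: 3

Answer: 3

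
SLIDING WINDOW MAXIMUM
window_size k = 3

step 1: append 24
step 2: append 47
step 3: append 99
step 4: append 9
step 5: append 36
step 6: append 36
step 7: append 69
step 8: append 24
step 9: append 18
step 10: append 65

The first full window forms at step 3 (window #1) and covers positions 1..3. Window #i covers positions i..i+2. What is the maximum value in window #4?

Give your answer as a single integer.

Answer: 36

Derivation:
step 1: append 24 -> window=[24] (not full yet)
step 2: append 47 -> window=[24, 47] (not full yet)
step 3: append 99 -> window=[24, 47, 99] -> max=99
step 4: append 9 -> window=[47, 99, 9] -> max=99
step 5: append 36 -> window=[99, 9, 36] -> max=99
step 6: append 36 -> window=[9, 36, 36] -> max=36
Window #4 max = 36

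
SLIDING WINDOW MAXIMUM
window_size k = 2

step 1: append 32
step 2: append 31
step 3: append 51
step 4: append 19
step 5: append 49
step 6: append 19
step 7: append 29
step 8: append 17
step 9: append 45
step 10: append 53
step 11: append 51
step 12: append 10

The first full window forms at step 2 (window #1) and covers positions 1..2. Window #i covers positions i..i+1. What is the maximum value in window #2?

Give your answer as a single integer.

step 1: append 32 -> window=[32] (not full yet)
step 2: append 31 -> window=[32, 31] -> max=32
step 3: append 51 -> window=[31, 51] -> max=51
Window #2 max = 51

Answer: 51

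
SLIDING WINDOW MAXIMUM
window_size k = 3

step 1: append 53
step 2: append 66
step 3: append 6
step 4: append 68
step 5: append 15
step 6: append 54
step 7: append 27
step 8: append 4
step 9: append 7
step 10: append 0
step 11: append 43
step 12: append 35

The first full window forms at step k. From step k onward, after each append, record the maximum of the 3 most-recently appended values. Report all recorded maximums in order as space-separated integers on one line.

step 1: append 53 -> window=[53] (not full yet)
step 2: append 66 -> window=[53, 66] (not full yet)
step 3: append 6 -> window=[53, 66, 6] -> max=66
step 4: append 68 -> window=[66, 6, 68] -> max=68
step 5: append 15 -> window=[6, 68, 15] -> max=68
step 6: append 54 -> window=[68, 15, 54] -> max=68
step 7: append 27 -> window=[15, 54, 27] -> max=54
step 8: append 4 -> window=[54, 27, 4] -> max=54
step 9: append 7 -> window=[27, 4, 7] -> max=27
step 10: append 0 -> window=[4, 7, 0] -> max=7
step 11: append 43 -> window=[7, 0, 43] -> max=43
step 12: append 35 -> window=[0, 43, 35] -> max=43

Answer: 66 68 68 68 54 54 27 7 43 43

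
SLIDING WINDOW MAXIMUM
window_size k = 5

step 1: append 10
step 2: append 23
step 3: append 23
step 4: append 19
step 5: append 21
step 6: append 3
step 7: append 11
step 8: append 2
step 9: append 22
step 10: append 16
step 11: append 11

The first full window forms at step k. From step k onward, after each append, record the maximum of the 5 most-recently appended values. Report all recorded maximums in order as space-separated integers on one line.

step 1: append 10 -> window=[10] (not full yet)
step 2: append 23 -> window=[10, 23] (not full yet)
step 3: append 23 -> window=[10, 23, 23] (not full yet)
step 4: append 19 -> window=[10, 23, 23, 19] (not full yet)
step 5: append 21 -> window=[10, 23, 23, 19, 21] -> max=23
step 6: append 3 -> window=[23, 23, 19, 21, 3] -> max=23
step 7: append 11 -> window=[23, 19, 21, 3, 11] -> max=23
step 8: append 2 -> window=[19, 21, 3, 11, 2] -> max=21
step 9: append 22 -> window=[21, 3, 11, 2, 22] -> max=22
step 10: append 16 -> window=[3, 11, 2, 22, 16] -> max=22
step 11: append 11 -> window=[11, 2, 22, 16, 11] -> max=22

Answer: 23 23 23 21 22 22 22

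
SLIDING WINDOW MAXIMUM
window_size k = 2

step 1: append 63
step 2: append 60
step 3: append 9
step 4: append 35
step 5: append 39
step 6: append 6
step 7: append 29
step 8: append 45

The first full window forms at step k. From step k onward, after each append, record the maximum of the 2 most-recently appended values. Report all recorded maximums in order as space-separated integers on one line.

Answer: 63 60 35 39 39 29 45

Derivation:
step 1: append 63 -> window=[63] (not full yet)
step 2: append 60 -> window=[63, 60] -> max=63
step 3: append 9 -> window=[60, 9] -> max=60
step 4: append 35 -> window=[9, 35] -> max=35
step 5: append 39 -> window=[35, 39] -> max=39
step 6: append 6 -> window=[39, 6] -> max=39
step 7: append 29 -> window=[6, 29] -> max=29
step 8: append 45 -> window=[29, 45] -> max=45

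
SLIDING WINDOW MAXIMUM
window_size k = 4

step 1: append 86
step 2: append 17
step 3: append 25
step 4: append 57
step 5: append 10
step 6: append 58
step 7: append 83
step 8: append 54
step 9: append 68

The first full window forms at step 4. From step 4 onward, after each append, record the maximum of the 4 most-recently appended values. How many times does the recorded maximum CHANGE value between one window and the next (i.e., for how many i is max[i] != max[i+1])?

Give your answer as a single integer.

Answer: 3

Derivation:
step 1: append 86 -> window=[86] (not full yet)
step 2: append 17 -> window=[86, 17] (not full yet)
step 3: append 25 -> window=[86, 17, 25] (not full yet)
step 4: append 57 -> window=[86, 17, 25, 57] -> max=86
step 5: append 10 -> window=[17, 25, 57, 10] -> max=57
step 6: append 58 -> window=[25, 57, 10, 58] -> max=58
step 7: append 83 -> window=[57, 10, 58, 83] -> max=83
step 8: append 54 -> window=[10, 58, 83, 54] -> max=83
step 9: append 68 -> window=[58, 83, 54, 68] -> max=83
Recorded maximums: 86 57 58 83 83 83
Changes between consecutive maximums: 3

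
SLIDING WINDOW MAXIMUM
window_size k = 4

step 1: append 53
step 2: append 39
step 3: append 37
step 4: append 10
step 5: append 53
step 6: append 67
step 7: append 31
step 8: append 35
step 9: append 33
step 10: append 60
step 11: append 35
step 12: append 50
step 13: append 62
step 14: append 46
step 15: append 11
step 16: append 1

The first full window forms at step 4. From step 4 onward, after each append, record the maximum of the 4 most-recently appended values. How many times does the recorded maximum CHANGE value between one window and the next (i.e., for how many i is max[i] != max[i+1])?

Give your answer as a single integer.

step 1: append 53 -> window=[53] (not full yet)
step 2: append 39 -> window=[53, 39] (not full yet)
step 3: append 37 -> window=[53, 39, 37] (not full yet)
step 4: append 10 -> window=[53, 39, 37, 10] -> max=53
step 5: append 53 -> window=[39, 37, 10, 53] -> max=53
step 6: append 67 -> window=[37, 10, 53, 67] -> max=67
step 7: append 31 -> window=[10, 53, 67, 31] -> max=67
step 8: append 35 -> window=[53, 67, 31, 35] -> max=67
step 9: append 33 -> window=[67, 31, 35, 33] -> max=67
step 10: append 60 -> window=[31, 35, 33, 60] -> max=60
step 11: append 35 -> window=[35, 33, 60, 35] -> max=60
step 12: append 50 -> window=[33, 60, 35, 50] -> max=60
step 13: append 62 -> window=[60, 35, 50, 62] -> max=62
step 14: append 46 -> window=[35, 50, 62, 46] -> max=62
step 15: append 11 -> window=[50, 62, 46, 11] -> max=62
step 16: append 1 -> window=[62, 46, 11, 1] -> max=62
Recorded maximums: 53 53 67 67 67 67 60 60 60 62 62 62 62
Changes between consecutive maximums: 3

Answer: 3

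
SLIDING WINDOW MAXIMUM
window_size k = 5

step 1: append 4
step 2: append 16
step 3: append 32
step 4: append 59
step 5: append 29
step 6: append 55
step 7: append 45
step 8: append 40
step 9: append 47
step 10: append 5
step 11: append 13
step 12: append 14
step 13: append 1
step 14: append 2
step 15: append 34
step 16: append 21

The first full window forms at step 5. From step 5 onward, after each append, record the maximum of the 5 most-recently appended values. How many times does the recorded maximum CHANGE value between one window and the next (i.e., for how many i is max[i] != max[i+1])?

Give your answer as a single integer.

step 1: append 4 -> window=[4] (not full yet)
step 2: append 16 -> window=[4, 16] (not full yet)
step 3: append 32 -> window=[4, 16, 32] (not full yet)
step 4: append 59 -> window=[4, 16, 32, 59] (not full yet)
step 5: append 29 -> window=[4, 16, 32, 59, 29] -> max=59
step 6: append 55 -> window=[16, 32, 59, 29, 55] -> max=59
step 7: append 45 -> window=[32, 59, 29, 55, 45] -> max=59
step 8: append 40 -> window=[59, 29, 55, 45, 40] -> max=59
step 9: append 47 -> window=[29, 55, 45, 40, 47] -> max=55
step 10: append 5 -> window=[55, 45, 40, 47, 5] -> max=55
step 11: append 13 -> window=[45, 40, 47, 5, 13] -> max=47
step 12: append 14 -> window=[40, 47, 5, 13, 14] -> max=47
step 13: append 1 -> window=[47, 5, 13, 14, 1] -> max=47
step 14: append 2 -> window=[5, 13, 14, 1, 2] -> max=14
step 15: append 34 -> window=[13, 14, 1, 2, 34] -> max=34
step 16: append 21 -> window=[14, 1, 2, 34, 21] -> max=34
Recorded maximums: 59 59 59 59 55 55 47 47 47 14 34 34
Changes between consecutive maximums: 4

Answer: 4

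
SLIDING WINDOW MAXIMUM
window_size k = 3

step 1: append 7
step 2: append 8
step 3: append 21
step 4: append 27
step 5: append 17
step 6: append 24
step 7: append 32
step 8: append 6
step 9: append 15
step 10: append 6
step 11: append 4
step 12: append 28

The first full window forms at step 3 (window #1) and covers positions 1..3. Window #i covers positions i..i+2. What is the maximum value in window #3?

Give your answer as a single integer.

step 1: append 7 -> window=[7] (not full yet)
step 2: append 8 -> window=[7, 8] (not full yet)
step 3: append 21 -> window=[7, 8, 21] -> max=21
step 4: append 27 -> window=[8, 21, 27] -> max=27
step 5: append 17 -> window=[21, 27, 17] -> max=27
Window #3 max = 27

Answer: 27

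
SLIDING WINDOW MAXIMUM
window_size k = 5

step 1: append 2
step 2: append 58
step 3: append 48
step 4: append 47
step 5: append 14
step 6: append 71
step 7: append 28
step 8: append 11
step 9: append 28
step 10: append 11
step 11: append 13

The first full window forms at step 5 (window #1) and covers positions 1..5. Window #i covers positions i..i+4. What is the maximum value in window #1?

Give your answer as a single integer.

Answer: 58

Derivation:
step 1: append 2 -> window=[2] (not full yet)
step 2: append 58 -> window=[2, 58] (not full yet)
step 3: append 48 -> window=[2, 58, 48] (not full yet)
step 4: append 47 -> window=[2, 58, 48, 47] (not full yet)
step 5: append 14 -> window=[2, 58, 48, 47, 14] -> max=58
Window #1 max = 58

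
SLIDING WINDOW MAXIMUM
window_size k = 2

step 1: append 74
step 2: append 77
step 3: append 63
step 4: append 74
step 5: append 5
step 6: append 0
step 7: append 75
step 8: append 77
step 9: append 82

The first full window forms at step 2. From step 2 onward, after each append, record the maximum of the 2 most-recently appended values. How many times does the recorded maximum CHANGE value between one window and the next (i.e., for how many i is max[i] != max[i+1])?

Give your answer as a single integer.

step 1: append 74 -> window=[74] (not full yet)
step 2: append 77 -> window=[74, 77] -> max=77
step 3: append 63 -> window=[77, 63] -> max=77
step 4: append 74 -> window=[63, 74] -> max=74
step 5: append 5 -> window=[74, 5] -> max=74
step 6: append 0 -> window=[5, 0] -> max=5
step 7: append 75 -> window=[0, 75] -> max=75
step 8: append 77 -> window=[75, 77] -> max=77
step 9: append 82 -> window=[77, 82] -> max=82
Recorded maximums: 77 77 74 74 5 75 77 82
Changes between consecutive maximums: 5

Answer: 5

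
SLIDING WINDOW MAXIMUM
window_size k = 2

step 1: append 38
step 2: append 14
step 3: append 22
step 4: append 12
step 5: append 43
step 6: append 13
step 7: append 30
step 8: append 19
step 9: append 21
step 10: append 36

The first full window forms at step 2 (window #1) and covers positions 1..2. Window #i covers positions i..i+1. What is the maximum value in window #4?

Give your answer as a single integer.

Answer: 43

Derivation:
step 1: append 38 -> window=[38] (not full yet)
step 2: append 14 -> window=[38, 14] -> max=38
step 3: append 22 -> window=[14, 22] -> max=22
step 4: append 12 -> window=[22, 12] -> max=22
step 5: append 43 -> window=[12, 43] -> max=43
Window #4 max = 43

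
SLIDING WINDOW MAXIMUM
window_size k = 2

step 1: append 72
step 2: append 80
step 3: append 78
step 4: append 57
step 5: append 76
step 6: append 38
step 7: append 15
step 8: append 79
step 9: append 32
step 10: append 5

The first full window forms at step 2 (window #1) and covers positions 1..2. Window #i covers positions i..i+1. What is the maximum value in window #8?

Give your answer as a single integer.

Answer: 79

Derivation:
step 1: append 72 -> window=[72] (not full yet)
step 2: append 80 -> window=[72, 80] -> max=80
step 3: append 78 -> window=[80, 78] -> max=80
step 4: append 57 -> window=[78, 57] -> max=78
step 5: append 76 -> window=[57, 76] -> max=76
step 6: append 38 -> window=[76, 38] -> max=76
step 7: append 15 -> window=[38, 15] -> max=38
step 8: append 79 -> window=[15, 79] -> max=79
step 9: append 32 -> window=[79, 32] -> max=79
Window #8 max = 79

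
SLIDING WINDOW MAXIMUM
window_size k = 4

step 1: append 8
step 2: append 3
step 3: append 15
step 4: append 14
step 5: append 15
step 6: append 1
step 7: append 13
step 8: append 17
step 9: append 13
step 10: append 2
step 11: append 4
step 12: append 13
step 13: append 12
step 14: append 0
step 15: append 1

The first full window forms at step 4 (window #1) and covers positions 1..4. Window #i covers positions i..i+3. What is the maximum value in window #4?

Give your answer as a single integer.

Answer: 15

Derivation:
step 1: append 8 -> window=[8] (not full yet)
step 2: append 3 -> window=[8, 3] (not full yet)
step 3: append 15 -> window=[8, 3, 15] (not full yet)
step 4: append 14 -> window=[8, 3, 15, 14] -> max=15
step 5: append 15 -> window=[3, 15, 14, 15] -> max=15
step 6: append 1 -> window=[15, 14, 15, 1] -> max=15
step 7: append 13 -> window=[14, 15, 1, 13] -> max=15
Window #4 max = 15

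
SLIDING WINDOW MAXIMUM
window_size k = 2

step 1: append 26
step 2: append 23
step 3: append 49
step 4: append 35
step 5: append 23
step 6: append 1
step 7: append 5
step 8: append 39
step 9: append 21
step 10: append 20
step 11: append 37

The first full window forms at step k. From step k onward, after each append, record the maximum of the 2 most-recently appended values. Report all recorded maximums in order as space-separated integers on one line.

Answer: 26 49 49 35 23 5 39 39 21 37

Derivation:
step 1: append 26 -> window=[26] (not full yet)
step 2: append 23 -> window=[26, 23] -> max=26
step 3: append 49 -> window=[23, 49] -> max=49
step 4: append 35 -> window=[49, 35] -> max=49
step 5: append 23 -> window=[35, 23] -> max=35
step 6: append 1 -> window=[23, 1] -> max=23
step 7: append 5 -> window=[1, 5] -> max=5
step 8: append 39 -> window=[5, 39] -> max=39
step 9: append 21 -> window=[39, 21] -> max=39
step 10: append 20 -> window=[21, 20] -> max=21
step 11: append 37 -> window=[20, 37] -> max=37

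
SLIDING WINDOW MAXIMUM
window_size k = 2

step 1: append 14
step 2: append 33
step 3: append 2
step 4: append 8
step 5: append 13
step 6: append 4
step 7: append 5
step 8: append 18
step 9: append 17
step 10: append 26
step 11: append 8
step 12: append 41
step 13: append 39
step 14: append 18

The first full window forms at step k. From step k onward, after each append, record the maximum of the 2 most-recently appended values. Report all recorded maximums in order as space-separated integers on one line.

step 1: append 14 -> window=[14] (not full yet)
step 2: append 33 -> window=[14, 33] -> max=33
step 3: append 2 -> window=[33, 2] -> max=33
step 4: append 8 -> window=[2, 8] -> max=8
step 5: append 13 -> window=[8, 13] -> max=13
step 6: append 4 -> window=[13, 4] -> max=13
step 7: append 5 -> window=[4, 5] -> max=5
step 8: append 18 -> window=[5, 18] -> max=18
step 9: append 17 -> window=[18, 17] -> max=18
step 10: append 26 -> window=[17, 26] -> max=26
step 11: append 8 -> window=[26, 8] -> max=26
step 12: append 41 -> window=[8, 41] -> max=41
step 13: append 39 -> window=[41, 39] -> max=41
step 14: append 18 -> window=[39, 18] -> max=39

Answer: 33 33 8 13 13 5 18 18 26 26 41 41 39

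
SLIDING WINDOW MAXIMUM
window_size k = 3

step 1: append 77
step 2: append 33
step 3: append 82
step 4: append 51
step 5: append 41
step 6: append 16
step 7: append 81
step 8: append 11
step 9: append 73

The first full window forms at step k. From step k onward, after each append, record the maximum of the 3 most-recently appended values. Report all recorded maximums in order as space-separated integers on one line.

step 1: append 77 -> window=[77] (not full yet)
step 2: append 33 -> window=[77, 33] (not full yet)
step 3: append 82 -> window=[77, 33, 82] -> max=82
step 4: append 51 -> window=[33, 82, 51] -> max=82
step 5: append 41 -> window=[82, 51, 41] -> max=82
step 6: append 16 -> window=[51, 41, 16] -> max=51
step 7: append 81 -> window=[41, 16, 81] -> max=81
step 8: append 11 -> window=[16, 81, 11] -> max=81
step 9: append 73 -> window=[81, 11, 73] -> max=81

Answer: 82 82 82 51 81 81 81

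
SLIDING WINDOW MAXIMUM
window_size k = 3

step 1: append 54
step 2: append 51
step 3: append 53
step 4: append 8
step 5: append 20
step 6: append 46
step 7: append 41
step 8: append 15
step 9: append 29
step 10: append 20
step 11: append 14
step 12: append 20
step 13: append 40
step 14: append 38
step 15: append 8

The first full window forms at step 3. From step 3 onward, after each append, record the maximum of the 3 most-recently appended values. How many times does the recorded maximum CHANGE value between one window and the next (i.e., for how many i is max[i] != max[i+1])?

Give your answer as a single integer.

step 1: append 54 -> window=[54] (not full yet)
step 2: append 51 -> window=[54, 51] (not full yet)
step 3: append 53 -> window=[54, 51, 53] -> max=54
step 4: append 8 -> window=[51, 53, 8] -> max=53
step 5: append 20 -> window=[53, 8, 20] -> max=53
step 6: append 46 -> window=[8, 20, 46] -> max=46
step 7: append 41 -> window=[20, 46, 41] -> max=46
step 8: append 15 -> window=[46, 41, 15] -> max=46
step 9: append 29 -> window=[41, 15, 29] -> max=41
step 10: append 20 -> window=[15, 29, 20] -> max=29
step 11: append 14 -> window=[29, 20, 14] -> max=29
step 12: append 20 -> window=[20, 14, 20] -> max=20
step 13: append 40 -> window=[14, 20, 40] -> max=40
step 14: append 38 -> window=[20, 40, 38] -> max=40
step 15: append 8 -> window=[40, 38, 8] -> max=40
Recorded maximums: 54 53 53 46 46 46 41 29 29 20 40 40 40
Changes between consecutive maximums: 6

Answer: 6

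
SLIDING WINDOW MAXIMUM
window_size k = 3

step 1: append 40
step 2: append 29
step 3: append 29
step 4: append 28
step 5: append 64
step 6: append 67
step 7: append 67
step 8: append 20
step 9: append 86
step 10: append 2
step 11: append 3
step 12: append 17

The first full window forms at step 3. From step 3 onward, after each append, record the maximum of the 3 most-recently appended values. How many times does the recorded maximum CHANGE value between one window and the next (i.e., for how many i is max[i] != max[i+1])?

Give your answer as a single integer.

step 1: append 40 -> window=[40] (not full yet)
step 2: append 29 -> window=[40, 29] (not full yet)
step 3: append 29 -> window=[40, 29, 29] -> max=40
step 4: append 28 -> window=[29, 29, 28] -> max=29
step 5: append 64 -> window=[29, 28, 64] -> max=64
step 6: append 67 -> window=[28, 64, 67] -> max=67
step 7: append 67 -> window=[64, 67, 67] -> max=67
step 8: append 20 -> window=[67, 67, 20] -> max=67
step 9: append 86 -> window=[67, 20, 86] -> max=86
step 10: append 2 -> window=[20, 86, 2] -> max=86
step 11: append 3 -> window=[86, 2, 3] -> max=86
step 12: append 17 -> window=[2, 3, 17] -> max=17
Recorded maximums: 40 29 64 67 67 67 86 86 86 17
Changes between consecutive maximums: 5

Answer: 5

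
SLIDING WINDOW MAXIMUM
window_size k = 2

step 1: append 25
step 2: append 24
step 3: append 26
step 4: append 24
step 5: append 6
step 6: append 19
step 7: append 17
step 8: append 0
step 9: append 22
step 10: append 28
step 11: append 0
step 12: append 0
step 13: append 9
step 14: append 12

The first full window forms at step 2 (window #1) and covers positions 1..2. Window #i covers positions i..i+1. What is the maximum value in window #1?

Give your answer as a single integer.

Answer: 25

Derivation:
step 1: append 25 -> window=[25] (not full yet)
step 2: append 24 -> window=[25, 24] -> max=25
Window #1 max = 25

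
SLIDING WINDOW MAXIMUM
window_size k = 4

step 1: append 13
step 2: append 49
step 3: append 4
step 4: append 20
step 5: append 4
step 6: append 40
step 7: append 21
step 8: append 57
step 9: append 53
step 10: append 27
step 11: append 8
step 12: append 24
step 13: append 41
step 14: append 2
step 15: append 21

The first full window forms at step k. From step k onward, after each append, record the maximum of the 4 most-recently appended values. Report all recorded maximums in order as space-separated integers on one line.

Answer: 49 49 40 40 57 57 57 57 53 41 41 41

Derivation:
step 1: append 13 -> window=[13] (not full yet)
step 2: append 49 -> window=[13, 49] (not full yet)
step 3: append 4 -> window=[13, 49, 4] (not full yet)
step 4: append 20 -> window=[13, 49, 4, 20] -> max=49
step 5: append 4 -> window=[49, 4, 20, 4] -> max=49
step 6: append 40 -> window=[4, 20, 4, 40] -> max=40
step 7: append 21 -> window=[20, 4, 40, 21] -> max=40
step 8: append 57 -> window=[4, 40, 21, 57] -> max=57
step 9: append 53 -> window=[40, 21, 57, 53] -> max=57
step 10: append 27 -> window=[21, 57, 53, 27] -> max=57
step 11: append 8 -> window=[57, 53, 27, 8] -> max=57
step 12: append 24 -> window=[53, 27, 8, 24] -> max=53
step 13: append 41 -> window=[27, 8, 24, 41] -> max=41
step 14: append 2 -> window=[8, 24, 41, 2] -> max=41
step 15: append 21 -> window=[24, 41, 2, 21] -> max=41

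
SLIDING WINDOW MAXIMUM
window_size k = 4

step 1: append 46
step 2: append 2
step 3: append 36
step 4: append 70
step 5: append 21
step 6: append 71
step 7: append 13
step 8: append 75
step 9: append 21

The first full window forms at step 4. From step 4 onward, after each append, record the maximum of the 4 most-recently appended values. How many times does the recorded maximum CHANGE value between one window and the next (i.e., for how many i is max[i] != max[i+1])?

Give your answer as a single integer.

Answer: 2

Derivation:
step 1: append 46 -> window=[46] (not full yet)
step 2: append 2 -> window=[46, 2] (not full yet)
step 3: append 36 -> window=[46, 2, 36] (not full yet)
step 4: append 70 -> window=[46, 2, 36, 70] -> max=70
step 5: append 21 -> window=[2, 36, 70, 21] -> max=70
step 6: append 71 -> window=[36, 70, 21, 71] -> max=71
step 7: append 13 -> window=[70, 21, 71, 13] -> max=71
step 8: append 75 -> window=[21, 71, 13, 75] -> max=75
step 9: append 21 -> window=[71, 13, 75, 21] -> max=75
Recorded maximums: 70 70 71 71 75 75
Changes between consecutive maximums: 2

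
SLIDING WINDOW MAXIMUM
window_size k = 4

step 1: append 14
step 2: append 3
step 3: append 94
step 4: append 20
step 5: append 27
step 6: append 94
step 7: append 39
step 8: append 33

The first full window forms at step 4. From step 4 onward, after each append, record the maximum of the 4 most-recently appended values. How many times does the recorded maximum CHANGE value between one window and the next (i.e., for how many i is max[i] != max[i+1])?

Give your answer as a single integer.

step 1: append 14 -> window=[14] (not full yet)
step 2: append 3 -> window=[14, 3] (not full yet)
step 3: append 94 -> window=[14, 3, 94] (not full yet)
step 4: append 20 -> window=[14, 3, 94, 20] -> max=94
step 5: append 27 -> window=[3, 94, 20, 27] -> max=94
step 6: append 94 -> window=[94, 20, 27, 94] -> max=94
step 7: append 39 -> window=[20, 27, 94, 39] -> max=94
step 8: append 33 -> window=[27, 94, 39, 33] -> max=94
Recorded maximums: 94 94 94 94 94
Changes between consecutive maximums: 0

Answer: 0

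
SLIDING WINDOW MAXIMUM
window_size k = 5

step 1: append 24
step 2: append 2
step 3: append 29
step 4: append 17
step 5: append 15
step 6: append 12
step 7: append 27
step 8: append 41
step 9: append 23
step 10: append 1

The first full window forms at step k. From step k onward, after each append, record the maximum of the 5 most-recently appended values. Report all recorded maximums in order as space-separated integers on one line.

Answer: 29 29 29 41 41 41

Derivation:
step 1: append 24 -> window=[24] (not full yet)
step 2: append 2 -> window=[24, 2] (not full yet)
step 3: append 29 -> window=[24, 2, 29] (not full yet)
step 4: append 17 -> window=[24, 2, 29, 17] (not full yet)
step 5: append 15 -> window=[24, 2, 29, 17, 15] -> max=29
step 6: append 12 -> window=[2, 29, 17, 15, 12] -> max=29
step 7: append 27 -> window=[29, 17, 15, 12, 27] -> max=29
step 8: append 41 -> window=[17, 15, 12, 27, 41] -> max=41
step 9: append 23 -> window=[15, 12, 27, 41, 23] -> max=41
step 10: append 1 -> window=[12, 27, 41, 23, 1] -> max=41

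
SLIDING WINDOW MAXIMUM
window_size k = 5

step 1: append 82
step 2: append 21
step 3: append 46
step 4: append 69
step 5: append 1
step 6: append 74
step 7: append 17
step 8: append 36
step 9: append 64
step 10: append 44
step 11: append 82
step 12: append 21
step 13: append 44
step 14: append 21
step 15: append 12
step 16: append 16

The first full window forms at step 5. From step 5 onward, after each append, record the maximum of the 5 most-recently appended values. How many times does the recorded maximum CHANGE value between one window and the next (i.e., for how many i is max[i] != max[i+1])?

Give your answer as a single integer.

step 1: append 82 -> window=[82] (not full yet)
step 2: append 21 -> window=[82, 21] (not full yet)
step 3: append 46 -> window=[82, 21, 46] (not full yet)
step 4: append 69 -> window=[82, 21, 46, 69] (not full yet)
step 5: append 1 -> window=[82, 21, 46, 69, 1] -> max=82
step 6: append 74 -> window=[21, 46, 69, 1, 74] -> max=74
step 7: append 17 -> window=[46, 69, 1, 74, 17] -> max=74
step 8: append 36 -> window=[69, 1, 74, 17, 36] -> max=74
step 9: append 64 -> window=[1, 74, 17, 36, 64] -> max=74
step 10: append 44 -> window=[74, 17, 36, 64, 44] -> max=74
step 11: append 82 -> window=[17, 36, 64, 44, 82] -> max=82
step 12: append 21 -> window=[36, 64, 44, 82, 21] -> max=82
step 13: append 44 -> window=[64, 44, 82, 21, 44] -> max=82
step 14: append 21 -> window=[44, 82, 21, 44, 21] -> max=82
step 15: append 12 -> window=[82, 21, 44, 21, 12] -> max=82
step 16: append 16 -> window=[21, 44, 21, 12, 16] -> max=44
Recorded maximums: 82 74 74 74 74 74 82 82 82 82 82 44
Changes between consecutive maximums: 3

Answer: 3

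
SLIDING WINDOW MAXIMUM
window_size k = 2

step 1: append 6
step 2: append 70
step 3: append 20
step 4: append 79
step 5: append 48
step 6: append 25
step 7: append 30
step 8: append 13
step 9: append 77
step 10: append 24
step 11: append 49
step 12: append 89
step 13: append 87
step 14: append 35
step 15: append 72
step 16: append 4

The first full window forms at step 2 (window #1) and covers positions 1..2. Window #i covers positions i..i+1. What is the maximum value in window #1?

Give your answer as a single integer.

Answer: 70

Derivation:
step 1: append 6 -> window=[6] (not full yet)
step 2: append 70 -> window=[6, 70] -> max=70
Window #1 max = 70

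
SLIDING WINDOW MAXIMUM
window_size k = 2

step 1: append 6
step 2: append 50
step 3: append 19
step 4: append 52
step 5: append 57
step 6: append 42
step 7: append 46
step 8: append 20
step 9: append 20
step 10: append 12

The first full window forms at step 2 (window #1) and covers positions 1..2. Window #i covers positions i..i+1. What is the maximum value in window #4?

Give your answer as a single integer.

Answer: 57

Derivation:
step 1: append 6 -> window=[6] (not full yet)
step 2: append 50 -> window=[6, 50] -> max=50
step 3: append 19 -> window=[50, 19] -> max=50
step 4: append 52 -> window=[19, 52] -> max=52
step 5: append 57 -> window=[52, 57] -> max=57
Window #4 max = 57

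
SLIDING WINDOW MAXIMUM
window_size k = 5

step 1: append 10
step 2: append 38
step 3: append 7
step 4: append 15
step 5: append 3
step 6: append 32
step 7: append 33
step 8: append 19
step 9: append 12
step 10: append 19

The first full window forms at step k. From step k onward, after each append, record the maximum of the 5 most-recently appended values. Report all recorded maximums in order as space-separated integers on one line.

step 1: append 10 -> window=[10] (not full yet)
step 2: append 38 -> window=[10, 38] (not full yet)
step 3: append 7 -> window=[10, 38, 7] (not full yet)
step 4: append 15 -> window=[10, 38, 7, 15] (not full yet)
step 5: append 3 -> window=[10, 38, 7, 15, 3] -> max=38
step 6: append 32 -> window=[38, 7, 15, 3, 32] -> max=38
step 7: append 33 -> window=[7, 15, 3, 32, 33] -> max=33
step 8: append 19 -> window=[15, 3, 32, 33, 19] -> max=33
step 9: append 12 -> window=[3, 32, 33, 19, 12] -> max=33
step 10: append 19 -> window=[32, 33, 19, 12, 19] -> max=33

Answer: 38 38 33 33 33 33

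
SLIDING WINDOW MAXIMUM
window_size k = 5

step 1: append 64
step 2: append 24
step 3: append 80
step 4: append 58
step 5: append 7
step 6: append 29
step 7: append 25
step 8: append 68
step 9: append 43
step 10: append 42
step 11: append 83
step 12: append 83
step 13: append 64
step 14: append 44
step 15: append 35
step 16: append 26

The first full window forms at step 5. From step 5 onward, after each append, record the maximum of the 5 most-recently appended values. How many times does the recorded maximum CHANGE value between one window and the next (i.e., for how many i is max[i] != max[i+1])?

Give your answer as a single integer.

step 1: append 64 -> window=[64] (not full yet)
step 2: append 24 -> window=[64, 24] (not full yet)
step 3: append 80 -> window=[64, 24, 80] (not full yet)
step 4: append 58 -> window=[64, 24, 80, 58] (not full yet)
step 5: append 7 -> window=[64, 24, 80, 58, 7] -> max=80
step 6: append 29 -> window=[24, 80, 58, 7, 29] -> max=80
step 7: append 25 -> window=[80, 58, 7, 29, 25] -> max=80
step 8: append 68 -> window=[58, 7, 29, 25, 68] -> max=68
step 9: append 43 -> window=[7, 29, 25, 68, 43] -> max=68
step 10: append 42 -> window=[29, 25, 68, 43, 42] -> max=68
step 11: append 83 -> window=[25, 68, 43, 42, 83] -> max=83
step 12: append 83 -> window=[68, 43, 42, 83, 83] -> max=83
step 13: append 64 -> window=[43, 42, 83, 83, 64] -> max=83
step 14: append 44 -> window=[42, 83, 83, 64, 44] -> max=83
step 15: append 35 -> window=[83, 83, 64, 44, 35] -> max=83
step 16: append 26 -> window=[83, 64, 44, 35, 26] -> max=83
Recorded maximums: 80 80 80 68 68 68 83 83 83 83 83 83
Changes between consecutive maximums: 2

Answer: 2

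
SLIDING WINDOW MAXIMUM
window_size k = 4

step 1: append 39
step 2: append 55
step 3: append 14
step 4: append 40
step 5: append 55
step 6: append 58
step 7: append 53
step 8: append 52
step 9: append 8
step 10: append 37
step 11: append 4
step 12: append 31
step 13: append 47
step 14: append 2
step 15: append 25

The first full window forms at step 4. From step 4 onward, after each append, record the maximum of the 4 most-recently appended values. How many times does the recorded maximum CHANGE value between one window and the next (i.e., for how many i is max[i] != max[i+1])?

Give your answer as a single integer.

step 1: append 39 -> window=[39] (not full yet)
step 2: append 55 -> window=[39, 55] (not full yet)
step 3: append 14 -> window=[39, 55, 14] (not full yet)
step 4: append 40 -> window=[39, 55, 14, 40] -> max=55
step 5: append 55 -> window=[55, 14, 40, 55] -> max=55
step 6: append 58 -> window=[14, 40, 55, 58] -> max=58
step 7: append 53 -> window=[40, 55, 58, 53] -> max=58
step 8: append 52 -> window=[55, 58, 53, 52] -> max=58
step 9: append 8 -> window=[58, 53, 52, 8] -> max=58
step 10: append 37 -> window=[53, 52, 8, 37] -> max=53
step 11: append 4 -> window=[52, 8, 37, 4] -> max=52
step 12: append 31 -> window=[8, 37, 4, 31] -> max=37
step 13: append 47 -> window=[37, 4, 31, 47] -> max=47
step 14: append 2 -> window=[4, 31, 47, 2] -> max=47
step 15: append 25 -> window=[31, 47, 2, 25] -> max=47
Recorded maximums: 55 55 58 58 58 58 53 52 37 47 47 47
Changes between consecutive maximums: 5

Answer: 5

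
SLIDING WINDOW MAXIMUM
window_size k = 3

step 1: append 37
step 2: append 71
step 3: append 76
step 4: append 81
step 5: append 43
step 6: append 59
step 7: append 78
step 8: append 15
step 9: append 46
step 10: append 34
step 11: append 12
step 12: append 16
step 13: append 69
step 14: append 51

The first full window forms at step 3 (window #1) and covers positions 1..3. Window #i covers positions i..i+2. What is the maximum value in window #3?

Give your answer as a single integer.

step 1: append 37 -> window=[37] (not full yet)
step 2: append 71 -> window=[37, 71] (not full yet)
step 3: append 76 -> window=[37, 71, 76] -> max=76
step 4: append 81 -> window=[71, 76, 81] -> max=81
step 5: append 43 -> window=[76, 81, 43] -> max=81
Window #3 max = 81

Answer: 81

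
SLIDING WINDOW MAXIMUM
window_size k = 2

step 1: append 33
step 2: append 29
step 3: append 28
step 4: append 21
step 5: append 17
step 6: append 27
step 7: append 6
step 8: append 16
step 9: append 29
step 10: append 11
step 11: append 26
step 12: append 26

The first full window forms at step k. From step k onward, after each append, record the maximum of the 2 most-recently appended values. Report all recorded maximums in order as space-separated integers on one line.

step 1: append 33 -> window=[33] (not full yet)
step 2: append 29 -> window=[33, 29] -> max=33
step 3: append 28 -> window=[29, 28] -> max=29
step 4: append 21 -> window=[28, 21] -> max=28
step 5: append 17 -> window=[21, 17] -> max=21
step 6: append 27 -> window=[17, 27] -> max=27
step 7: append 6 -> window=[27, 6] -> max=27
step 8: append 16 -> window=[6, 16] -> max=16
step 9: append 29 -> window=[16, 29] -> max=29
step 10: append 11 -> window=[29, 11] -> max=29
step 11: append 26 -> window=[11, 26] -> max=26
step 12: append 26 -> window=[26, 26] -> max=26

Answer: 33 29 28 21 27 27 16 29 29 26 26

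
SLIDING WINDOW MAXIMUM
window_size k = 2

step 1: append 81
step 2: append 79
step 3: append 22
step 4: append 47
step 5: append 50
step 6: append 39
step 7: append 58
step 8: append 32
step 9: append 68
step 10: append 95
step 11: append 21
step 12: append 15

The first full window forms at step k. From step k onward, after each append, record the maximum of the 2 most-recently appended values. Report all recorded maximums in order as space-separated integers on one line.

Answer: 81 79 47 50 50 58 58 68 95 95 21

Derivation:
step 1: append 81 -> window=[81] (not full yet)
step 2: append 79 -> window=[81, 79] -> max=81
step 3: append 22 -> window=[79, 22] -> max=79
step 4: append 47 -> window=[22, 47] -> max=47
step 5: append 50 -> window=[47, 50] -> max=50
step 6: append 39 -> window=[50, 39] -> max=50
step 7: append 58 -> window=[39, 58] -> max=58
step 8: append 32 -> window=[58, 32] -> max=58
step 9: append 68 -> window=[32, 68] -> max=68
step 10: append 95 -> window=[68, 95] -> max=95
step 11: append 21 -> window=[95, 21] -> max=95
step 12: append 15 -> window=[21, 15] -> max=21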